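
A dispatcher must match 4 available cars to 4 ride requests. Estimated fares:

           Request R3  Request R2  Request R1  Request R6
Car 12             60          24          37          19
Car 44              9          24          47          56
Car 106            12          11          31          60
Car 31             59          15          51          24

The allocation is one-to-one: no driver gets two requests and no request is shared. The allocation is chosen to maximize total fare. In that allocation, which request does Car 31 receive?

Car 31 receives Request R1.

This is the linear assignment problem.
Optimal: Car 12→Request R3 ($60), Car 44→Request R2 ($24), Car 106→Request R6 ($60), Car 31→Request R1 ($51) — total 60+24+60+51 = $195.
Row-greedy (each driver in turn takes its best remaining request) gives $162, worse by 33.
Swapping Car 31↔Car 44 (Car 31→Request R2 $15, Car 44→Request R1 $47) loses 13.
No other one-to-one assignment exceeds $195.
Car 31's own top request is Request R3 ($59), but forcing Car 31→Request R3 and reassigning the rest optimally gives only $190 — worse by 5.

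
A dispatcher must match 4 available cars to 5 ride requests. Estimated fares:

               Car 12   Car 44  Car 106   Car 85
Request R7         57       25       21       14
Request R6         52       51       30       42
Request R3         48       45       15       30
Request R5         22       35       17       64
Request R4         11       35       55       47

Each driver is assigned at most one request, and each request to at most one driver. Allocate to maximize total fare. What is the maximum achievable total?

Treat this as an assignment problem: match each driver to one request.
Optimal: Car 12→Request R7 ($57), Car 44→Request R6 ($51), Car 106→Request R4 ($55), Car 85→Request R5 ($64) — total 57+51+55+64 = $227.

Max total: $227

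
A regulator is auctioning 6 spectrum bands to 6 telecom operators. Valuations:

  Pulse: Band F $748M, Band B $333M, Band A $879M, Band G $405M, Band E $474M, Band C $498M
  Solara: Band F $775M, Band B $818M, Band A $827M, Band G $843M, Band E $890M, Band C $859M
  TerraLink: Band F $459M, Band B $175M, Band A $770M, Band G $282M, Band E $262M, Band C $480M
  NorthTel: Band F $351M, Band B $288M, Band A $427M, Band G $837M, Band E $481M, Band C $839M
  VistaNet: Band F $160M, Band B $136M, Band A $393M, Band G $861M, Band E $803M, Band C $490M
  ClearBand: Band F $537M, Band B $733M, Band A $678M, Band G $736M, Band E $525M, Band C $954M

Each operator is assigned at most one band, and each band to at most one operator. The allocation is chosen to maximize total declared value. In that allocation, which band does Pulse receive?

Pulse receives Band F.

Optimal: Pulse→Band F ($748M), Solara→Band B ($818M), TerraLink→Band A ($770M), NorthTel→Band G ($837M), VistaNet→Band E ($803M), ClearBand→Band C ($954M) — total 748+818+770+837+803+954 = $4930M.
Max-entry greedy (repeatedly take the single best remaining cell) gives $4331M, worse by 599.
Swapping NorthTel↔ClearBand (NorthTel→Band C $839M, ClearBand→Band G $736M) loses 216.
Pulse's own top band is Band A ($879M), but forcing Pulse→Band A and reassigning the rest optimally gives only $4750M — worse by 180.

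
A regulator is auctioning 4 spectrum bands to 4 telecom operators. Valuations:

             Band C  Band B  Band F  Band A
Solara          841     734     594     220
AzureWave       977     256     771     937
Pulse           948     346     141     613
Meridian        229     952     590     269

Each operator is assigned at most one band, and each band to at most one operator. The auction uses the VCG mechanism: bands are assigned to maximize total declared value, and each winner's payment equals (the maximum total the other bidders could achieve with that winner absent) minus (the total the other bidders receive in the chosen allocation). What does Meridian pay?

Efficient allocation: Solara→Band F ($594M), AzureWave→Band A ($937M), Pulse→Band C ($948M), Meridian→Band B ($952M); total welfare W = $3431M.
Meridian receives Band B at value $952M, so the others get W − 952 = $2479M.
Without Meridian: best allocation of the remaining 3 bidders over all 4 bands is Solara→Band B ($734M), AzureWave→Band A ($937M), Pulse→Band C ($948M), total $2619M.
VCG payment = (others' best without Meridian) − (others' welfare with Meridian) = 2619 − 2479 = $140M.

Meridian pays $140M.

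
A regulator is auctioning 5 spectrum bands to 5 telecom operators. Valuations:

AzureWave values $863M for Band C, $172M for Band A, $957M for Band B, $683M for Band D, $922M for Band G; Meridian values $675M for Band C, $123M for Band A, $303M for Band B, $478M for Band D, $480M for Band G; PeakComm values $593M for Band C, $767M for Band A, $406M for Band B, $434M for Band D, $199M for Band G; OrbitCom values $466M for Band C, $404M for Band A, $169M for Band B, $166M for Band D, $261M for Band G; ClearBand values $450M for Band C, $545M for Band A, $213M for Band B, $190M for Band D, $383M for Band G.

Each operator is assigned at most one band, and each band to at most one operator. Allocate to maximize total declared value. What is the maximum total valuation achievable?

Maximum total: $3051M

Optimal: AzureWave→Band B ($957M), Meridian→Band D ($478M), PeakComm→Band A ($767M), OrbitCom→Band C ($466M), ClearBand→Band G ($383M) — total 957+478+767+466+383 = $3051M.
Row-greedy (each operator in turn takes its best remaining band) gives $2850M, worse by 201.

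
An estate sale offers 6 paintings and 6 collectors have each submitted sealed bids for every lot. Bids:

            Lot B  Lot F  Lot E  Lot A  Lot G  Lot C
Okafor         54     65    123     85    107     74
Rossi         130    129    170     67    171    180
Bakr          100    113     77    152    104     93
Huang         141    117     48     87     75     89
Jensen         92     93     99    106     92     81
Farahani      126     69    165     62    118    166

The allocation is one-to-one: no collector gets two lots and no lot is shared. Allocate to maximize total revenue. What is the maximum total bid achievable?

Max total: $846

Optimal: Okafor→Lot E ($123), Rossi→Lot G ($171), Bakr→Lot A ($152), Huang→Lot B ($141), Jensen→Lot F ($93), Farahani→Lot C ($166) — total 123+171+152+141+93+166 = $846.
Max-entry greedy (repeatedly take the single best remaining cell) gives $838, worse by 8.
Next-best assignment: Okafor→Lot G, Rossi→Lot C, Bakr→Lot A, Huang→Lot B, Jensen→Lot F, Farahani→Lot E = $838.
Swapping Huang↔Okafor (Huang→Lot E $48, Okafor→Lot B $54) loses 162.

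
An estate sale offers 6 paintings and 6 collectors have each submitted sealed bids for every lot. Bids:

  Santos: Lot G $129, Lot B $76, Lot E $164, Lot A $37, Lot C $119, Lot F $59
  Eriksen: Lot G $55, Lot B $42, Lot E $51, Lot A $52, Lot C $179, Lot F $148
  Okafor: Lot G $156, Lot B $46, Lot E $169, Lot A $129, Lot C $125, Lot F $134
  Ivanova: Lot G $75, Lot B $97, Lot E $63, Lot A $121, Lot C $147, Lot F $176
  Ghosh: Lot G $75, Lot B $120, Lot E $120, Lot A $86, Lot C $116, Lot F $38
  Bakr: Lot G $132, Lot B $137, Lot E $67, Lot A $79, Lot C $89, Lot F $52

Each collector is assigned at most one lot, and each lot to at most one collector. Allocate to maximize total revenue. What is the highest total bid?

Maximum total: $900

Treat this as an assignment problem: match each collector to one lot.
Optimal: Santos→Lot E ($164), Eriksen→Lot C ($179), Okafor→Lot A ($129), Ivanova→Lot F ($176), Ghosh→Lot B ($120), Bakr→Lot G ($132) — total 164+179+129+176+120+132 = $900.
Row-greedy (each collector in turn takes its best remaining lot) gives $874, worse by 26.
Next-best assignment: Santos→Lot E, Eriksen→Lot C, Okafor→Lot G, Ivanova→Lot F, Ghosh→Lot A, Bakr→Lot B = $898.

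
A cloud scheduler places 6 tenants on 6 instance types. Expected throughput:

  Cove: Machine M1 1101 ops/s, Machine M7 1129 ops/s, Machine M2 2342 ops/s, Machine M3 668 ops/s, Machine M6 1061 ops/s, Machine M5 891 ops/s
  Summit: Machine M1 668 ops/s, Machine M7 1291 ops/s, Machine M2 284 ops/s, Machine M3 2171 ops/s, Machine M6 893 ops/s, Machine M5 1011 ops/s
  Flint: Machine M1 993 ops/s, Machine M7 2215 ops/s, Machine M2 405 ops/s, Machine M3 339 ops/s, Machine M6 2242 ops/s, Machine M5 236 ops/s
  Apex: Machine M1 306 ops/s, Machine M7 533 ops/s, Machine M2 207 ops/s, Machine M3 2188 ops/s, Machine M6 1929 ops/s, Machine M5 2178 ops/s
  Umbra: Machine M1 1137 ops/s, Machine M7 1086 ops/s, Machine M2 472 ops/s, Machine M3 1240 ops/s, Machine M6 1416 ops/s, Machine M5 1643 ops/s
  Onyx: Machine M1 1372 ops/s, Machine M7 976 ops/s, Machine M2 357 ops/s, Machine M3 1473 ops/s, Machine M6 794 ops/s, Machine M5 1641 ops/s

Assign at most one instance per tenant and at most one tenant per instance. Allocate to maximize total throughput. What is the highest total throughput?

Max total: 11694 ops/s

Optimal: Cove→Machine M2 (2342 ops/s), Summit→Machine M3 (2171 ops/s), Flint→Machine M7 (2215 ops/s), Apex→Machine M5 (2178 ops/s), Umbra→Machine M6 (1416 ops/s), Onyx→Machine M1 (1372 ops/s) — total 2342+2171+2215+2178+1416+1372 = 11694 ops/s.
Max-entry greedy (repeatedly take the single best remaining cell) gives 11078 ops/s, worse by 616.
Swapping Cove↔Flint (Cove→Machine M7 1129 ops/s, Flint→Machine M2 405 ops/s) loses 3023.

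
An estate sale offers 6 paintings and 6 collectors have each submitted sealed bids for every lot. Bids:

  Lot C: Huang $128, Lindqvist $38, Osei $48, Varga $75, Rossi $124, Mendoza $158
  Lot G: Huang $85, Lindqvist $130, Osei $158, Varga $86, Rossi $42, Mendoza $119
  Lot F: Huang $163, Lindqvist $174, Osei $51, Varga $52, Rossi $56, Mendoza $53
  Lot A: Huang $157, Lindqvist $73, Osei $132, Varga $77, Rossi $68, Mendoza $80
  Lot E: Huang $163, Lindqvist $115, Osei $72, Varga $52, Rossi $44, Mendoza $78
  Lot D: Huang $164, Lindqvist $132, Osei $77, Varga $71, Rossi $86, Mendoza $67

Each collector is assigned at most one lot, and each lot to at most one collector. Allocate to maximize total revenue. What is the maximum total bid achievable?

This is a one-to-one assignment (maximum-weight bipartite matching).
Optimal: Huang→Lot E ($163), Lindqvist→Lot F ($174), Osei→Lot G ($158), Varga→Lot A ($77), Rossi→Lot D ($86), Mendoza→Lot C ($158) — total 163+174+158+77+86+158 = $816.
Row-greedy (each collector in turn takes its best remaining lot) gives $775, worse by 41.
Next-best assignment: Huang→Lot E, Lindqvist→Lot F, Osei→Lot A, Varga→Lot G, Rossi→Lot D, Mendoza→Lot C = $799.
No other one-to-one assignment exceeds $816.

Maximum total: $816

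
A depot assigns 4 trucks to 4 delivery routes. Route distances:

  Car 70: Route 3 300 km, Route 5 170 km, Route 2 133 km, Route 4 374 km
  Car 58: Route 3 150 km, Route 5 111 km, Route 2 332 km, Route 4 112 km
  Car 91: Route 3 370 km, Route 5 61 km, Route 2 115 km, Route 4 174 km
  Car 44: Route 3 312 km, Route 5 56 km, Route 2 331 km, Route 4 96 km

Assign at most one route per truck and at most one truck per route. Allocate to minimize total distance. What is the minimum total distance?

Optimal: Car 70→Route 2 (133 km), Car 58→Route 3 (150 km), Car 91→Route 5 (61 km), Car 44→Route 4 (96 km) — total 133+150+61+96 = 440 km.
Min-entry greedy (repeatedly take the single cheapest remaining cell) gives 583 km, worse by 143.
Checked against all permutations: 440 km is optimal.

Minimum total: 440 km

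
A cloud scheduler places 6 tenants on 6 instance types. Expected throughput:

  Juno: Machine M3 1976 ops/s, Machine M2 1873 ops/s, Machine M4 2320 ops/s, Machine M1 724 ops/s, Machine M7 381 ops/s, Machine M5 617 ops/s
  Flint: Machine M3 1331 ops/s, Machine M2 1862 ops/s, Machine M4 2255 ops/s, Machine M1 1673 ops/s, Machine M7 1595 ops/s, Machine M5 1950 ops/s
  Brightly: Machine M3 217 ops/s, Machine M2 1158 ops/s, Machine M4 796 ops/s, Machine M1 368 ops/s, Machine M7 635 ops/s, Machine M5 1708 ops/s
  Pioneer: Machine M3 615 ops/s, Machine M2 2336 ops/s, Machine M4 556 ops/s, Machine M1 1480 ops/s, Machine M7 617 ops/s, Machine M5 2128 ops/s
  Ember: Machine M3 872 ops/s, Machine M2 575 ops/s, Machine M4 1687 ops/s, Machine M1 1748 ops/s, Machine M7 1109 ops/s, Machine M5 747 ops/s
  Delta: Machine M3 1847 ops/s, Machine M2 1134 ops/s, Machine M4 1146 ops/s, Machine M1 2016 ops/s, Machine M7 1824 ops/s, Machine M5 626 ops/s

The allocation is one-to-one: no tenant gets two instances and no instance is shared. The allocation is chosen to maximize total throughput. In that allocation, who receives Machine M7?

Optimal: Juno→Machine M3 (1976 ops/s), Flint→Machine M4 (2255 ops/s), Brightly→Machine M5 (1708 ops/s), Pioneer→Machine M2 (2336 ops/s), Ember→Machine M1 (1748 ops/s), Delta→Machine M7 (1824 ops/s) — total 1976+2255+1708+2336+1748+1824 = 11847 ops/s.
Max-entry greedy (repeatedly take the single best remaining cell) gives 9948 ops/s, worse by 1899.
Next-best assignment: Juno→Machine M4, Flint→Machine M7, Brightly→Machine M5, Pioneer→Machine M2, Ember→Machine M1, Delta→Machine M3 = 11554 ops/s.
Swapping Delta↔Brightly (Delta→Machine M5 626 ops/s, Brightly→Machine M7 635 ops/s) loses 2271.
Every other assignment is strictly worse.
Delta's own top instance is Machine M1 (2016 ops/s), but forcing Delta→Machine M1 and reassigning the rest optimally gives only 11400 ops/s — worse by 447.

Delta receives Machine M7.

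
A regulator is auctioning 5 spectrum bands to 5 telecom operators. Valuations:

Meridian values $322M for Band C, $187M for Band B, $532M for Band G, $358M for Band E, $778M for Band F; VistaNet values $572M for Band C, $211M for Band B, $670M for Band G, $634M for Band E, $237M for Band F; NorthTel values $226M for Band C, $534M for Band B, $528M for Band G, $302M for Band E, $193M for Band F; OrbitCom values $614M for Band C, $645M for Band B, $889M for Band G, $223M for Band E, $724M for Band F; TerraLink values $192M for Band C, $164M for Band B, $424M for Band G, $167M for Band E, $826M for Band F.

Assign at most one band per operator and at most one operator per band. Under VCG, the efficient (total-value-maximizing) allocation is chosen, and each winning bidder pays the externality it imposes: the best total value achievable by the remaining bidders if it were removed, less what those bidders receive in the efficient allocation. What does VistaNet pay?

Efficient allocation: Meridian→Band C ($322M), VistaNet→Band E ($634M), NorthTel→Band B ($534M), OrbitCom→Band G ($889M), TerraLink→Band F ($826M); total welfare W = $3205M.
VistaNet receives Band E at value $634M, so the others get W − 634 = $2571M.
Without VistaNet: best allocation of the remaining 4 bidders over all 5 bands is Meridian→Band E ($358M), NorthTel→Band B ($534M), OrbitCom→Band G ($889M), TerraLink→Band F ($826M), total $2607M.
VCG payment = (others' best without VistaNet) − (others' welfare with VistaNet) = 2607 − 2571 = $36M.

VistaNet pays $36M.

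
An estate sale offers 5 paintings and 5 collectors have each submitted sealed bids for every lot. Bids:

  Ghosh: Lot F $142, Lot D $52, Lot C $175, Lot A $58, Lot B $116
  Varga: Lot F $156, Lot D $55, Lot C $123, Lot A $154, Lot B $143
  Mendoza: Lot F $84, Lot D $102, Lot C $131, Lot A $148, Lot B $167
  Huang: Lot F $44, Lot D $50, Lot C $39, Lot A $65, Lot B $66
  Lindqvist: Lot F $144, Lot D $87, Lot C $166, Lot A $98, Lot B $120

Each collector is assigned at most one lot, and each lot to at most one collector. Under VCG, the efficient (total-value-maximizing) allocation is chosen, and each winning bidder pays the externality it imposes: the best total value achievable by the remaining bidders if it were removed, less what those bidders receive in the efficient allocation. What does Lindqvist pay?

Efficient allocation: Ghosh→Lot C ($175), Varga→Lot A ($154), Mendoza→Lot B ($167), Huang→Lot D ($50), Lindqvist→Lot F ($144); total welfare W = $690.
Lindqvist receives Lot F at value $144, so the others get W − 144 = $546.
Without Lindqvist: best allocation of the remaining 4 bidders over all 5 lots is Ghosh→Lot C ($175), Varga→Lot F ($156), Mendoza→Lot B ($167), Huang→Lot A ($65), total $563.
VCG payment = (others' best without Lindqvist) − (others' welfare with Lindqvist) = 563 − 546 = $17.

Lindqvist pays $17.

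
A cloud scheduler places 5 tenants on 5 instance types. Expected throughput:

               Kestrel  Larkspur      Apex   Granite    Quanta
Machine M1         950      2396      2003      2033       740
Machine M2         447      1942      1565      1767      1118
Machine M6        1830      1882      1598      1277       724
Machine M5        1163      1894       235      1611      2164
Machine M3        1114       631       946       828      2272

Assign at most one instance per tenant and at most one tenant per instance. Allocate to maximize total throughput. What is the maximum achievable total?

Optimal: Kestrel→Machine M6 (1830 ops/s), Larkspur→Machine M5 (1894 ops/s), Apex→Machine M1 (2003 ops/s), Granite→Machine M2 (1767 ops/s), Quanta→Machine M3 (2272 ops/s) — total 1830+1894+2003+1767+2272 = 9766 ops/s.
Next-best assignment: Kestrel→Machine M6, Larkspur→Machine M1, Apex→Machine M2, Granite→Machine M5, Quanta→Machine M3 = 9674 ops/s.

Maximum total: 9766 ops/s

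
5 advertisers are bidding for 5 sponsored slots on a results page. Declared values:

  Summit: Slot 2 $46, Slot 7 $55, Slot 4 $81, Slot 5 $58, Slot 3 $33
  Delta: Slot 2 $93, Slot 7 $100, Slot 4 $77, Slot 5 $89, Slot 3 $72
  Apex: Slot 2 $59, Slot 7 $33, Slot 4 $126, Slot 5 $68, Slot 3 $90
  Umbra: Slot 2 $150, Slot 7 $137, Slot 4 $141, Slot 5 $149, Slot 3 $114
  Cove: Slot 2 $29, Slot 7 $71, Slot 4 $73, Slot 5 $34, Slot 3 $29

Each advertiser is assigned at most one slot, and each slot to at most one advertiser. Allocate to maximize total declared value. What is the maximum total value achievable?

Optimal: Summit→Slot 4 ($81), Delta→Slot 2 ($93), Apex→Slot 3 ($90), Umbra→Slot 5 ($149), Cove→Slot 7 ($71) — total 81+93+90+149+71 = $484.
Column-greedy (each slot in turn goes to its best remaining advertiser) gives $463, worse by 21.
Next-best assignment: Summit→Slot 4, Delta→Slot 5, Apex→Slot 3, Umbra→Slot 2, Cove→Slot 7 = $481.
Every other assignment is strictly worse.

Maximum total: $484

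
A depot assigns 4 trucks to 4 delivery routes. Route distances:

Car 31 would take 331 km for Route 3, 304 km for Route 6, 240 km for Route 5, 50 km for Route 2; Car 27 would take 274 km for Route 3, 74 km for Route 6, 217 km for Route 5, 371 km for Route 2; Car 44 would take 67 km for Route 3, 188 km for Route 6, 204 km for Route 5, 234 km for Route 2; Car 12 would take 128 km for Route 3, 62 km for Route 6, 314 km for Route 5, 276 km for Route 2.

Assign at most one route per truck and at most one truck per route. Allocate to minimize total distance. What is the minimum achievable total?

Optimal: Car 31→Route 2 (50 km), Car 27→Route 5 (217 km), Car 44→Route 3 (67 km), Car 12→Route 6 (62 km) — total 50+217+67+62 = 396 km.
Row-greedy (each truck in turn takes its cheapest remaining route) gives 505 km, worse by 109.
Swapping Car 27↔Car 12 (Car 27→Route 6 74 km, Car 12→Route 5 314 km) adds 109.
Every other assignment is strictly worse.

Min total: 396 km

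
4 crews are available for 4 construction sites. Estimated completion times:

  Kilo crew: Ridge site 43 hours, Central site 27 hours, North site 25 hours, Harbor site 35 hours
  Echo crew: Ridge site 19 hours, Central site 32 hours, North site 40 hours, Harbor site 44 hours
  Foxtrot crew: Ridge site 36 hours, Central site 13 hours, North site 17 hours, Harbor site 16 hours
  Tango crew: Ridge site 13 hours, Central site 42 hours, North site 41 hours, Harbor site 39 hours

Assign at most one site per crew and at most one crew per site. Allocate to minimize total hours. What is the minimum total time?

Min total: 86 hours

Optimal: Kilo crew→North site (25 hours), Echo crew→Central site (32 hours), Foxtrot crew→Harbor site (16 hours), Tango crew→Ridge site (13 hours) — total 25+32+16+13 = 86 hours.
Row-greedy (each crew in turn takes its cheapest remaining site) gives 96 hours, worse by 10.
Next-best assignment: Kilo crew→North site, Echo crew→Harbor site, Foxtrot crew→Central site, Tango crew→Ridge site = 95 hours.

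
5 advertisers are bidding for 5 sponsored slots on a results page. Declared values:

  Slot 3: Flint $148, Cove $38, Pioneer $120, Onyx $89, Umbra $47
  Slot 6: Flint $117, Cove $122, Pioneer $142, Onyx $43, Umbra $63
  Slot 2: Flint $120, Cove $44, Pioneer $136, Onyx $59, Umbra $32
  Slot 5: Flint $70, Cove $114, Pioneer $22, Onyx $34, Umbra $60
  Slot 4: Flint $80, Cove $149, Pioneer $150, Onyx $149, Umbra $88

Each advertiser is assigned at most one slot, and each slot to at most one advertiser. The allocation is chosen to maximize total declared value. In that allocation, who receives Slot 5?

Optimal: Flint→Slot 3 ($148), Cove→Slot 6 ($122), Pioneer→Slot 2 ($136), Onyx→Slot 4 ($149), Umbra→Slot 5 ($60) — total 148+122+136+149+60 = $615.
Max-entry greedy (repeatedly take the single best remaining cell) gives $539, worse by 76.
Next-best assignment: Flint→Slot 3, Cove→Slot 5, Pioneer→Slot 2, Onyx→Slot 4, Umbra→Slot 6 = $610.
Umbra's own top slot is Slot 4 ($88), but forcing Umbra→Slot 4 and reassigning the rest optimally gives only $553 — worse by 62.

Umbra receives Slot 5.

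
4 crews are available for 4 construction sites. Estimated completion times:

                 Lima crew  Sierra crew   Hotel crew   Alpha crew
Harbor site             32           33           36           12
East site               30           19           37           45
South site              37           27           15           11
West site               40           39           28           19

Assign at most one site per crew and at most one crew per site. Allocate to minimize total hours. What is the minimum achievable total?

Optimal: Lima crew→Harbor site (32 hours), Sierra crew→East site (19 hours), Hotel crew→South site (15 hours), Alpha crew→West site (19 hours) — total 32+19+15+19 = 85 hours.
Next-best assignment: Lima crew→West site, Sierra crew→East site, Hotel crew→South site, Alpha crew→Harbor site = 86 hours.
Swapping Hotel crew↔Lima crew (Hotel crew→Harbor site 36 hours, Lima crew→South site 37 hours) adds 26.
Every other assignment is strictly worse.

Minimum total: 85 hours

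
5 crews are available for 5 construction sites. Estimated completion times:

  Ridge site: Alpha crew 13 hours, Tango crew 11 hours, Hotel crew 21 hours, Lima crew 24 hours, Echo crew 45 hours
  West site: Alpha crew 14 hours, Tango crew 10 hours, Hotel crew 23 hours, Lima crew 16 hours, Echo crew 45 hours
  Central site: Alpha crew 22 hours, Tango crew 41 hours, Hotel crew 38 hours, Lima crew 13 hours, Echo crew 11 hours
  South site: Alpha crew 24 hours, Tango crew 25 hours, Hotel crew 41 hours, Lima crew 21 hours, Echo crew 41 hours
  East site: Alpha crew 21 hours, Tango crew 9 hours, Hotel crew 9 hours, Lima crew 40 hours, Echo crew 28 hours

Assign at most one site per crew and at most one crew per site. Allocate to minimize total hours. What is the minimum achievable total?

Min total: 64 hours

Optimal: Alpha crew→Ridge site (13 hours), Tango crew→West site (10 hours), Hotel crew→East site (9 hours), Lima crew→South site (21 hours), Echo crew→Central site (11 hours) — total 13+10+9+21+11 = 64 hours.
Min-entry greedy (repeatedly take the single cheapest remaining cell) gives 90 hours, worse by 26.
Swapping Echo crew↔Tango crew (Echo crew→West site 45 hours, Tango crew→Central site 41 hours) adds 65.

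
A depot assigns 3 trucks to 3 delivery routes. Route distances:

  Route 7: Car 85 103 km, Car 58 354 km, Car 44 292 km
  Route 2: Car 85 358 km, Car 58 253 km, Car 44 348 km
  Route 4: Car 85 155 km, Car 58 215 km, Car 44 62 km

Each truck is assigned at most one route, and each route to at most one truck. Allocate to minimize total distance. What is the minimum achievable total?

Optimal: Car 85→Route 7 (103 km), Car 58→Route 2 (253 km), Car 44→Route 4 (62 km) — total 103+253+62 = 418 km.
Row-greedy (each truck in turn takes its cheapest remaining route) gives 666 km, worse by 248.
Next-best assignment: Car 85→Route 7, Car 58→Route 4, Car 44→Route 2 = 666 km.

Minimum total: 418 km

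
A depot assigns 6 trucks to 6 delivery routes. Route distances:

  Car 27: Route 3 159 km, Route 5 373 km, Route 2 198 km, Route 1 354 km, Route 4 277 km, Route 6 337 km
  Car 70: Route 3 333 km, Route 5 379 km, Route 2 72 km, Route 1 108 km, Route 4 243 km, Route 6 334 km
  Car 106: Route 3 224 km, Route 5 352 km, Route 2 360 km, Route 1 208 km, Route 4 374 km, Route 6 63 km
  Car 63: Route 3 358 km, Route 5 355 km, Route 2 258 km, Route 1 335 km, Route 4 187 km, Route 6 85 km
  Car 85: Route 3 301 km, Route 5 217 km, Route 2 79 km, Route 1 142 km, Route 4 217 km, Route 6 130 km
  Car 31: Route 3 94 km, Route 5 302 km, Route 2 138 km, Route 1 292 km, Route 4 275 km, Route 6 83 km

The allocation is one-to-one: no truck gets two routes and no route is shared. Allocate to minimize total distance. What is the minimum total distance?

Min total: 867 km

Optimal: Car 27→Route 2 (198 km), Car 70→Route 1 (108 km), Car 106→Route 6 (63 km), Car 63→Route 4 (187 km), Car 85→Route 5 (217 km), Car 31→Route 3 (94 km) — total 198+108+63+187+217+94 = 867 km.
Row-greedy (each truck in turn takes its cheapest remaining route) gives 925 km, worse by 58.
Checked against all permutations: 867 km is optimal.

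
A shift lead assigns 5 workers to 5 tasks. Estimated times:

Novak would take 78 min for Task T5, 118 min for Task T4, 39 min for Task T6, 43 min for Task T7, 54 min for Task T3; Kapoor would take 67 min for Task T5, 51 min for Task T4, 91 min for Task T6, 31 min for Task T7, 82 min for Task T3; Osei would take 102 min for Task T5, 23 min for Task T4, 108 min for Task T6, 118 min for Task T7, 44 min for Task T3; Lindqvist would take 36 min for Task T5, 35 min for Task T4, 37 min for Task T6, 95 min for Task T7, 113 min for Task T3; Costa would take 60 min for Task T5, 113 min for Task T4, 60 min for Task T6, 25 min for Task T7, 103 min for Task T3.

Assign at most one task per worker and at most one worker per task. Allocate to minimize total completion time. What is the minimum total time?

This is the linear assignment problem.
Optimal: Novak→Task T6 (39 min), Kapoor→Task T4 (51 min), Osei→Task T3 (44 min), Lindqvist→Task T5 (36 min), Costa→Task T7 (25 min) — total 39+51+44+36+25 = 195 min.
Min-entry greedy (repeatedly take the single cheapest remaining cell) gives 205 min, worse by 10.

Minimum total: 195 min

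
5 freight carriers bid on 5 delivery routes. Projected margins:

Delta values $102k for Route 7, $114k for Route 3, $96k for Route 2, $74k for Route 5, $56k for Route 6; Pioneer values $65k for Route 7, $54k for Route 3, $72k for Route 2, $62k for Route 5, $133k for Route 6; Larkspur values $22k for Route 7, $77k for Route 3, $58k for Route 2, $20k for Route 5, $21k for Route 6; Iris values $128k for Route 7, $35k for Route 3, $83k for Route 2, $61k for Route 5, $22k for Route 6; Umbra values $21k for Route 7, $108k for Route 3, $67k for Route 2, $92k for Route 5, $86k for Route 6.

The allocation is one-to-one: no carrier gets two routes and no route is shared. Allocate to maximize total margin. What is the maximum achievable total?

Maximum total: $526k

This is the linear assignment problem.
Optimal: Delta→Route 2 ($96k), Pioneer→Route 6 ($133k), Larkspur→Route 3 ($77k), Iris→Route 7 ($128k), Umbra→Route 5 ($92k) — total 96+133+77+128+92 = $526k.
Next-best assignment: Delta→Route 3, Pioneer→Route 6, Larkspur→Route 2, Iris→Route 7, Umbra→Route 5 = $525k.
Swapping Delta↔Pioneer (Delta→Route 6 $56k, Pioneer→Route 2 $72k) loses 101.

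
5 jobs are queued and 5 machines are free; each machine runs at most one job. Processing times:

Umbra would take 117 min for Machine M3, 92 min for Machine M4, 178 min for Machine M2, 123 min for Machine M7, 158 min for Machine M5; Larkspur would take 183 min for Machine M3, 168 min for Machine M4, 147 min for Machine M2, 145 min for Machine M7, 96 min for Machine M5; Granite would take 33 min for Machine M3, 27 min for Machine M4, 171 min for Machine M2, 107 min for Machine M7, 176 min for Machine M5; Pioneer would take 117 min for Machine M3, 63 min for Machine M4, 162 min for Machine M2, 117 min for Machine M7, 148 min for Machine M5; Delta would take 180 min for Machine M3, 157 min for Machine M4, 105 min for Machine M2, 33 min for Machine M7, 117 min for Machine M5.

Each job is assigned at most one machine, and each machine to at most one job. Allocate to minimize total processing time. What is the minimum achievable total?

Optimal: Umbra→Machine M2 (178 min), Larkspur→Machine M5 (96 min), Granite→Machine M3 (33 min), Pioneer→Machine M4 (63 min), Delta→Machine M7 (33 min) — total 178+96+33+63+33 = 403 min.
Column-greedy (each machine in turn goes to its cheapest remaining job) gives 420 min, worse by 17.
Next-best assignment: Umbra→Machine M4, Larkspur→Machine M5, Granite→Machine M3, Pioneer→Machine M2, Delta→Machine M7 = 416 min.

Min total: 403 min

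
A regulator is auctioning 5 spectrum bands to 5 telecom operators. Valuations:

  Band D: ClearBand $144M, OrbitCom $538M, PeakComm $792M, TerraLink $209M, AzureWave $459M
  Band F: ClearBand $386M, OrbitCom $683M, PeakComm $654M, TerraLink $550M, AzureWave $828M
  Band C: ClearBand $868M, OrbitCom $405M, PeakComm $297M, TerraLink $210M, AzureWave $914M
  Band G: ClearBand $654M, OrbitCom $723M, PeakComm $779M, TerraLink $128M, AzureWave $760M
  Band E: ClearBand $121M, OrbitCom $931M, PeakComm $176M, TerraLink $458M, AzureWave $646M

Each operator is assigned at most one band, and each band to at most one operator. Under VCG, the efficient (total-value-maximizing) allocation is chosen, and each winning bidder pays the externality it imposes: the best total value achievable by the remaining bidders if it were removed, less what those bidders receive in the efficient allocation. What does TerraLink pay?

TerraLink pays $68M.

Efficient allocation: ClearBand→Band C ($868M), OrbitCom→Band E ($931M), PeakComm→Band D ($792M), TerraLink→Band F ($550M), AzureWave→Band G ($760M); total welfare W = $3901M.
TerraLink receives Band F at value $550M, so the others get W − 550 = $3351M.
Without TerraLink: best allocation of the remaining 4 bidders over all 5 bands is ClearBand→Band C ($868M), OrbitCom→Band E ($931M), PeakComm→Band D ($792M), AzureWave→Band F ($828M), total $3419M.
VCG payment = (others' best without TerraLink) − (others' welfare with TerraLink) = 3419 − 3351 = $68M.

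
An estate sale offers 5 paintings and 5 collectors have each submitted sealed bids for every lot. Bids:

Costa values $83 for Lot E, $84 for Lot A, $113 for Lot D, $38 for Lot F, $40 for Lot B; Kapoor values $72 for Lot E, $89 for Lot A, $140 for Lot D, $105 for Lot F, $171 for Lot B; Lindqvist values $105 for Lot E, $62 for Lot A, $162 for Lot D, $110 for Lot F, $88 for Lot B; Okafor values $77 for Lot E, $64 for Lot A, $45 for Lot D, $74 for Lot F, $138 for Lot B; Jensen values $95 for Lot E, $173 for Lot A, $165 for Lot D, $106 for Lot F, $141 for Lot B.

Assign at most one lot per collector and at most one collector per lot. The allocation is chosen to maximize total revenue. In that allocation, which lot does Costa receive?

Costa receives Lot E.

Treat this as an assignment problem: match each collector to one lot.
Optimal: Costa→Lot E ($83), Kapoor→Lot B ($171), Lindqvist→Lot D ($162), Okafor→Lot F ($74), Jensen→Lot A ($173) — total 83+171+162+74+173 = $663.
Row-greedy (each collector in turn takes its best remaining lot) gives $644, worse by 19.
Checked against all permutations: $663 is optimal.
Costa's own top lot is Lot D ($113), but forcing Costa→Lot D and reassigning the rest optimally gives only $644 — worse by 19.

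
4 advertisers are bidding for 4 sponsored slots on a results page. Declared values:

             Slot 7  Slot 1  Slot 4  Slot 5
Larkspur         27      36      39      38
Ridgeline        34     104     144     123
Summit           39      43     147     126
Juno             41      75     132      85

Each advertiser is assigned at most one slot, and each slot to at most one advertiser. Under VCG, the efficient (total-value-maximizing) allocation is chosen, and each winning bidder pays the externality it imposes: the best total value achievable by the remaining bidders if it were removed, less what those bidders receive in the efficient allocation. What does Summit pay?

Efficient allocation: Larkspur→Slot 7 ($27), Ridgeline→Slot 1 ($104), Summit→Slot 5 ($126), Juno→Slot 4 ($132); total welfare W = $389.
Summit receives Slot 5 at value $126, so the others get W − 126 = $263.
Without Summit: best allocation of the remaining 3 bidders over all 4 slots is Larkspur→Slot 1 ($36), Ridgeline→Slot 5 ($123), Juno→Slot 4 ($132), total $291.
VCG payment = (others' best without Summit) − (others' welfare with Summit) = 291 − 263 = $28.

Summit pays $28.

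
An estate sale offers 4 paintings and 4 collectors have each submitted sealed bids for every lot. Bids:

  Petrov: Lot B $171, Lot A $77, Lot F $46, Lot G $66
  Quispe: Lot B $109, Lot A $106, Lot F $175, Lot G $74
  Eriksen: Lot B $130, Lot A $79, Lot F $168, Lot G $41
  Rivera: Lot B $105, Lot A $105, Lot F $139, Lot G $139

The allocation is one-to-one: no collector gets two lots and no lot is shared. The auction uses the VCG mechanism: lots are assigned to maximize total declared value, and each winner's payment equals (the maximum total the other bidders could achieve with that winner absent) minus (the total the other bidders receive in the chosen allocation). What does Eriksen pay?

Efficient allocation: Petrov→Lot B ($171), Quispe→Lot A ($106), Eriksen→Lot F ($168), Rivera→Lot G ($139); total welfare W = $584.
Eriksen receives Lot F at value $168, so the others get W − 168 = $416.
Without Eriksen: best allocation of the remaining 3 bidders over all 4 lots is Petrov→Lot B ($171), Quispe→Lot F ($175), Rivera→Lot G ($139), total $485.
VCG payment = (others' best without Eriksen) − (others' welfare with Eriksen) = 485 − 416 = $69.

Eriksen pays $69.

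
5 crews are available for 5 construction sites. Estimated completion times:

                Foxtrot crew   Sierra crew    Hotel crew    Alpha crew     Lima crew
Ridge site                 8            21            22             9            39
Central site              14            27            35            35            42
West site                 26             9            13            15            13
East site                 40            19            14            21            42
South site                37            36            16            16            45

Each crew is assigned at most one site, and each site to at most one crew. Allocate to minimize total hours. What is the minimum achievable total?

Minimum total: 71 hours

Optimal: Foxtrot crew→Central site (14 hours), Sierra crew→East site (19 hours), Hotel crew→South site (16 hours), Alpha crew→Ridge site (9 hours), Lima crew→West site (13 hours) — total 14+19+16+9+13 = 71 hours.
Min-entry greedy (repeatedly take the single cheapest remaining cell) gives 89 hours, worse by 18.
Next-best assignment: Foxtrot crew→Ridge site, Sierra crew→Central site, Hotel crew→East site, Alpha crew→South site, Lima crew→West site = 78 hours.
Swapping Sierra crew↔Alpha crew (Sierra crew→Ridge site 21 hours, Alpha crew→East site 21 hours) adds 14.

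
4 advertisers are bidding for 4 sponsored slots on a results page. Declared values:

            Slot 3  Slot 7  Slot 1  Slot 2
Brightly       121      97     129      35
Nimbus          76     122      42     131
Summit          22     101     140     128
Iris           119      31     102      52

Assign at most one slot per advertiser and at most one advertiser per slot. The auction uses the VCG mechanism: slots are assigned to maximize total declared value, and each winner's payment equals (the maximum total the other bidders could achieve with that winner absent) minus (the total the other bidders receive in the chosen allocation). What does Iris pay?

Iris pays $13.

Efficient allocation: Brightly→Slot 1 ($129), Nimbus→Slot 7 ($122), Summit→Slot 2 ($128), Iris→Slot 3 ($119); total welfare W = $498.
Iris receives Slot 3 at value $119, so the others get W − 119 = $379.
Without Iris: best allocation of the remaining 3 bidders over all 4 slots is Brightly→Slot 3 ($121), Nimbus→Slot 2 ($131), Summit→Slot 1 ($140), total $392.
VCG payment = (others' best without Iris) − (others' welfare with Iris) = 392 − 379 = $13.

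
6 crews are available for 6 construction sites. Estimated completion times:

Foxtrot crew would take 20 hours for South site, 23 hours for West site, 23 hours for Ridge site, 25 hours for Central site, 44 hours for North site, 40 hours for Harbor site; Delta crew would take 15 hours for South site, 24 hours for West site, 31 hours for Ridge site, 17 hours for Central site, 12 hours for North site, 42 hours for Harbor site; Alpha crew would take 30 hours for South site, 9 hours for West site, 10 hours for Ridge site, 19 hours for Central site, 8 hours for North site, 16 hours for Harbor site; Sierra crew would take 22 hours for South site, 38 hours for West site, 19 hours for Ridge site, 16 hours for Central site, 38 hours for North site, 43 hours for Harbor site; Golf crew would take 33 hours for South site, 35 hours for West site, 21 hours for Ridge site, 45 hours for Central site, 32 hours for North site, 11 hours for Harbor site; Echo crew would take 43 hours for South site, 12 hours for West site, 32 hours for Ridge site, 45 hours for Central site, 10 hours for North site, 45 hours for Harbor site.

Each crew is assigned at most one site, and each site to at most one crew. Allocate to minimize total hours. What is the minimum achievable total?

Minimum total: 81 hours

Optimal: Foxtrot crew→South site (20 hours), Delta crew→North site (12 hours), Alpha crew→Ridge site (10 hours), Sierra crew→Central site (16 hours), Golf crew→Harbor site (11 hours), Echo crew→West site (12 hours) — total 20+12+10+16+11+12 = 81 hours.
Column-greedy (each site in turn goes to its cheapest remaining crew) gives 89 hours, worse by 8.
No other one-to-one assignment undercuts 81 hours.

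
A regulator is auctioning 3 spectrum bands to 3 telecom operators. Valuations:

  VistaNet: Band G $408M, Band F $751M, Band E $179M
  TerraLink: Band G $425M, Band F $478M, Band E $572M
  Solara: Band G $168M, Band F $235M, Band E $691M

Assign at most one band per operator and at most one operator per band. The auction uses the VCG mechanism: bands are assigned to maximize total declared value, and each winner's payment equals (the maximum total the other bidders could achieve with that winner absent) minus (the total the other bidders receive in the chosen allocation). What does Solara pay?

Solara pays $147M.

Efficient allocation: VistaNet→Band F ($751M), TerraLink→Band G ($425M), Solara→Band E ($691M); total welfare W = $1867M.
Solara receives Band E at value $691M, so the others get W − 691 = $1176M.
Without Solara: best allocation of the remaining 2 bidders over all 3 bands is VistaNet→Band F ($751M), TerraLink→Band E ($572M), total $1323M.
VCG payment = (others' best without Solara) − (others' welfare with Solara) = 1323 − 1176 = $147M.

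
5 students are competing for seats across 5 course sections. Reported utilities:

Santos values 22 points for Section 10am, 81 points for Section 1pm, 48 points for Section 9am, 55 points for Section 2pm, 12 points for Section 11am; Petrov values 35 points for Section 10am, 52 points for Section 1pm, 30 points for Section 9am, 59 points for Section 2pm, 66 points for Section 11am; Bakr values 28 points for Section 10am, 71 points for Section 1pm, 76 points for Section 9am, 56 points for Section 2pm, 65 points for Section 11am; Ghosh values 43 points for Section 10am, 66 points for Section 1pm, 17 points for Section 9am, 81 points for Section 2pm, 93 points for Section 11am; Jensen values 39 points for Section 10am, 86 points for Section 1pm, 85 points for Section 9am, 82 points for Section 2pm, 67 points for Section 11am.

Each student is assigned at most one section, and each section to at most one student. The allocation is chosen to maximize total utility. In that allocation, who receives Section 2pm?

Jensen receives Section 2pm.

Optimal: Santos→Section 1pm (81 points), Petrov→Section 10am (35 points), Bakr→Section 9am (76 points), Ghosh→Section 11am (93 points), Jensen→Section 2pm (82 points) — total 81+35+76+93+82 = 367 points.
Checked against all permutations: 367 points is optimal.
Jensen's own top section is Section 1pm (86 points), but forcing Jensen→Section 1pm and reassigning the rest optimally gives only 345 points — worse by 22.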